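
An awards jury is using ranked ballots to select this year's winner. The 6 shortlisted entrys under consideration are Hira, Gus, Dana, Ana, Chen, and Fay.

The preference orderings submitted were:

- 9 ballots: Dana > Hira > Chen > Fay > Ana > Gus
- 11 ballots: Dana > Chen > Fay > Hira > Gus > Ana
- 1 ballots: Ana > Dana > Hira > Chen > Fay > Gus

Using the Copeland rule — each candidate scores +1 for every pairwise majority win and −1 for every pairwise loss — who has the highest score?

Pairwise results:
  Hira vs Gus: Hira wins 21–0.
  Hira vs Dana: Dana wins 21–0.
  Hira vs Ana: Hira wins 20–1.
  Hira vs Chen: Chen wins 11–10.
  Hira vs Fay: Fay wins 11–10.
  Gus vs Dana: Dana wins 21–0.
  Gus vs Ana: Gus wins 11–10.
  Gus vs Chen: Chen wins 21–0.
  Gus vs Fay: Fay wins 21–0.
  Dana vs Ana: Dana wins 20–1.
  Dana vs Chen: Dana wins 21–0.
  Dana vs Fay: Dana wins 21–0.
  Ana vs Chen: Chen wins 20–1.
  Ana vs Fay: Fay wins 20–1.
  Chen vs Fay: Chen wins 21–0.
Copeland scores (wins − losses):
  Hira: 2 − 3 = -1
  Gus: 1 − 4 = -3
  Dana: 5 − 0 = 5
  Ana: 0 − 5 = -5
  Chen: 4 − 1 = 3
  Fay: 3 − 2 = 1
Dana has the best Copeland score.

Dana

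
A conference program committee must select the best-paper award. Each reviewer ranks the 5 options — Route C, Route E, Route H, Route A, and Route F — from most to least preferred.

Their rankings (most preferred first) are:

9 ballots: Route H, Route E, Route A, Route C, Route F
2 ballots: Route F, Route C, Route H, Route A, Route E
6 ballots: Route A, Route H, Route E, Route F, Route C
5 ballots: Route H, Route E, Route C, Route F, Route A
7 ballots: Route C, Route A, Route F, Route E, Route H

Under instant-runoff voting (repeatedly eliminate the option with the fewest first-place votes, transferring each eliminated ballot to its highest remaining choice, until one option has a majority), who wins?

Route H

Round 1: Route H 14, Route C 7, Route A 6, Route F 2, Route E 0. Route E has the fewest and is eliminated.
Round 2: Route H 14, Route C 7, Route A 6, Route F 2. Route F has the fewest and is eliminated.
Round 3: Route H 14, Route C 9, Route A 6. Route A has the fewest and is eliminated.
Round 4: Route H 20, Route C 9. Route H has a majority.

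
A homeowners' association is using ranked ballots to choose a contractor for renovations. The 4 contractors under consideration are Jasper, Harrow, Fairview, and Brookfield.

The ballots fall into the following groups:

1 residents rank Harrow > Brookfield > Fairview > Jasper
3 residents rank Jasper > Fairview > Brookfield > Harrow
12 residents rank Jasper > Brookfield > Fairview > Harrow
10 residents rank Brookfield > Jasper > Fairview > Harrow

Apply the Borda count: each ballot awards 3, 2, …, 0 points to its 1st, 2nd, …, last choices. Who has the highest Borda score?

Jasper

Borda scores:
  Jasper: 0 + 3·3 + 12·3 + 10·2 = 65
  Harrow: 3 + 3·0 + 12·0 + 10·0 = 3
  Fairview: 1 + 3·2 + 12·1 + 10·1 = 29
  Brookfield: 2 + 3·1 + 12·2 + 10·3 = 59
Jasper has the highest total.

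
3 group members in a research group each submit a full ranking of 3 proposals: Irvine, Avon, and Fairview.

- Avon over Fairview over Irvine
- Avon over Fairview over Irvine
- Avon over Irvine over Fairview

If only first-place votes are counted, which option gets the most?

First-place vote totals:
  Irvine: 0
  Avon: 3
  Fairview: 0
Avon has the most first-place votes.

Avon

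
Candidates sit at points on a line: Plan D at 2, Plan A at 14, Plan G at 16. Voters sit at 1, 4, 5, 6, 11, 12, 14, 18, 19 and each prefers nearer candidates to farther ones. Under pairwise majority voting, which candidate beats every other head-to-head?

Plan A

With single-peaked preferences on a line, the Condorcet winner is the candidate closest to the median voter.
The median voter (position 11) is closest to Plan A at 14.
Check: Plan A vs Plan D — voters closer to Plan A: 5 of 9.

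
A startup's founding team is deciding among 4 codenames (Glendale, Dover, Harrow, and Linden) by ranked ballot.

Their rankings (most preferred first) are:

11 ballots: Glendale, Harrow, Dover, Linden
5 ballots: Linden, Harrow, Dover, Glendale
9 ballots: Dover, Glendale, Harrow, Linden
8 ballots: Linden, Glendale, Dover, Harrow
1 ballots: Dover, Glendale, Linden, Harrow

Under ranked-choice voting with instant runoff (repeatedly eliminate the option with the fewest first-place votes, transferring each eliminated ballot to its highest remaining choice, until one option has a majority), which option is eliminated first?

Harrow

Round 1: Linden 13, Glendale 11, Dover 10, Harrow 0. Harrow has the fewest and is eliminated.
Round 2: Linden 13, Glendale 11, Dover 10. Dover has the fewest and is eliminated.
Round 3: Glendale 21, Linden 13. Glendale has a majority.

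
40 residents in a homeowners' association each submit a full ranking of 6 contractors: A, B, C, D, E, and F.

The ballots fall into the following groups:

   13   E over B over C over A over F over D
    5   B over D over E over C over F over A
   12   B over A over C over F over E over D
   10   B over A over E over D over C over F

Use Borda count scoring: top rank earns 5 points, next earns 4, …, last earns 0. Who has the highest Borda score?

Borda scores:
  A: 13·2 + 5·0 + 12·4 + 10·4 = 114
  B: 13·4 + 5·5 + 12·5 + 10·5 = 187
  C: 13·3 + 5·2 + 12·3 + 10·1 = 95
  D: 13·0 + 5·4 + 12·0 + 10·2 = 40
  E: 13·5 + 5·3 + 12·1 + 10·3 = 122
  F: 13·1 + 5·1 + 12·2 + 10·0 = 42
B has the highest total.

B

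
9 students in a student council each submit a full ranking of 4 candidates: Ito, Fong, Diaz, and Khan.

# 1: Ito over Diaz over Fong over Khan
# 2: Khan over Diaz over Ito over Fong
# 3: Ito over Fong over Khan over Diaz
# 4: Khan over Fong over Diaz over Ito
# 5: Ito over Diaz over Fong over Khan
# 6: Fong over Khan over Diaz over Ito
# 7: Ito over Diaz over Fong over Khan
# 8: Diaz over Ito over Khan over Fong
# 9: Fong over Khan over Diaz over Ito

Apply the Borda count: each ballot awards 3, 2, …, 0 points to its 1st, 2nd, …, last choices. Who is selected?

Borda scores:
  Ito: 3 + 1 + 3 + 0 + 3 + 0 + 3 + 2 + 0 = 15
  Fong: 1 + 0 + 2 + 2 + 1 + 3 + 1 + 0 + 3 = 13
  Diaz: 2 + 2 + 0 + 1 + 2 + 1 + 2 + 3 + 1 = 14
  Khan: 0 + 3 + 1 + 3 + 0 + 2 + 0 + 1 + 2 = 12
Ito has the highest total.

Ito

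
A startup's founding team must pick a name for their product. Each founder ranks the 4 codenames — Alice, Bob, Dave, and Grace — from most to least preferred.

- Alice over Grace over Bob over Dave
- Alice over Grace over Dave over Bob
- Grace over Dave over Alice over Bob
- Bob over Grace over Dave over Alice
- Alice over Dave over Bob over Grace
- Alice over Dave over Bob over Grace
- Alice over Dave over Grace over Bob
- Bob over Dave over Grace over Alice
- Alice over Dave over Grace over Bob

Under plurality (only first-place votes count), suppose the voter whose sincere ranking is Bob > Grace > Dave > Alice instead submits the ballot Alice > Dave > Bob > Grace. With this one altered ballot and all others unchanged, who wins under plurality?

Alice

First-place totals with the altered ballot: Alice 7, Bob 1, Dave 0, Grace 1.
The winner is unchanged: still Alice.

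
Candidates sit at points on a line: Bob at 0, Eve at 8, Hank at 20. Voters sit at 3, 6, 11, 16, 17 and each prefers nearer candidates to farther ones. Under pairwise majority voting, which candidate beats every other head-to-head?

With single-peaked preferences on a line, the Condorcet winner is the candidate closest to the median voter.
The median voter (position 11) is closest to Eve at 8.
Check: Eve vs Hank — voters closer to Eve: 3 of 5.

Eve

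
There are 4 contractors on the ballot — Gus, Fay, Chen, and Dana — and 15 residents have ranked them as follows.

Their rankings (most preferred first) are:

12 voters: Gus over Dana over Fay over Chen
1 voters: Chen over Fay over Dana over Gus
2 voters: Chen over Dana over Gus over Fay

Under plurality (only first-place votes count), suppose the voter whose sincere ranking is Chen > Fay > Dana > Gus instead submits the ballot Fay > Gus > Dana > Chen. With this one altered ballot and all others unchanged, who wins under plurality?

First-place totals with the altered ballot: Gus 12, Fay 1, Chen 2, Dana 0.
The winner is unchanged: still Gus.

Gus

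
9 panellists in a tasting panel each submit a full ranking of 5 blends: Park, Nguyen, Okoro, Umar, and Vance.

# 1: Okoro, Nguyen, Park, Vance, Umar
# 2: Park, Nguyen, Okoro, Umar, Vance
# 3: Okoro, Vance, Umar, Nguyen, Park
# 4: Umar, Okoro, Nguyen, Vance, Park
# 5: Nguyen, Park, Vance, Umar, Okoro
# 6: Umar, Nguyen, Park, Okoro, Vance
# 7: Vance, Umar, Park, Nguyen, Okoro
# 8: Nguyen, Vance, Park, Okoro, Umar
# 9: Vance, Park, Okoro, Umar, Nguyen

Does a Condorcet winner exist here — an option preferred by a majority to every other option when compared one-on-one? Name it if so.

Head-to-head results (9 voters total):
Park vs Nguyen: Nguyen wins 6–3.
Park vs Okoro: Park wins 6–3.
Park vs Umar: Park wins 5–4.
Park vs Vance: Vance wins 5–4.
Nguyen vs Okoro: Nguyen wins 5–4.
Nguyen vs Umar: Umar wins 5–4.
Nguyen vs Vance: Nguyen wins 6–3.
Okoro vs Umar: Okoro wins 5–4.
Okoro vs Vance: Okoro wins 5–4.
Umar vs Vance: Vance wins 6–3.
No candidate beats all others: Park beats Umar beats Nguyen beats Park, a majority cycle.

No Condorcet winner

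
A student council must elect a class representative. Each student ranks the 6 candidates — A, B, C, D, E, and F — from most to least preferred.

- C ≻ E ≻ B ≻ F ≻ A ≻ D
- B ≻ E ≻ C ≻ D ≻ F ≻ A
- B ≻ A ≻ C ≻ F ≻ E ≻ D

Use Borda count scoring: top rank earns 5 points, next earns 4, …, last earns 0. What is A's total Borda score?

Borda scores:
  A: 1 + 0 + 4 = 5
  B: 3 + 5 + 5 = 13
  C: 5 + 3 + 3 = 11
  D: 0 + 2 + 0 = 2
  E: 4 + 4 + 1 = 9
  F: 2 + 1 + 2 = 5

5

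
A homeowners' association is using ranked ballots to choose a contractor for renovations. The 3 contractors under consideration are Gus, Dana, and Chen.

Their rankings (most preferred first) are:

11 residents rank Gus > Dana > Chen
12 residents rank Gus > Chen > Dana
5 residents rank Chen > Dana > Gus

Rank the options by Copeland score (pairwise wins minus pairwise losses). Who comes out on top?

Gus

Pairwise results:
  Gus vs Dana: Gus wins 23–5.
  Gus vs Chen: Gus wins 23–5.
  Dana vs Chen: Chen wins 17–11.
Copeland scores (wins − losses):
  Gus: 2 − 0 = 2
  Dana: 0 − 2 = -2
  Chen: 1 − 1 = 0
Gus has the best Copeland score.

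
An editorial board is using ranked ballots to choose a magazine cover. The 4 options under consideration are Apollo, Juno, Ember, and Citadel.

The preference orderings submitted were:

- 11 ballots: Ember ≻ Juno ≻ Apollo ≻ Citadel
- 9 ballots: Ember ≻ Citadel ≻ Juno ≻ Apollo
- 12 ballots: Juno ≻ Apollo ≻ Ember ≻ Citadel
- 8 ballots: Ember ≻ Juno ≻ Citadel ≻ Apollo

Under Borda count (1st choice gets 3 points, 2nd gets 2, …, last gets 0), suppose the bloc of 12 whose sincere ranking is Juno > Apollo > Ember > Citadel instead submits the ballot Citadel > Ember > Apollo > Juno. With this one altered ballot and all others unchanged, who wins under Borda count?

Ember

Borda totals with the altered ballot: Apollo 23, Juno 47, Ember 108, Citadel 62.
The winner is unchanged: still Ember.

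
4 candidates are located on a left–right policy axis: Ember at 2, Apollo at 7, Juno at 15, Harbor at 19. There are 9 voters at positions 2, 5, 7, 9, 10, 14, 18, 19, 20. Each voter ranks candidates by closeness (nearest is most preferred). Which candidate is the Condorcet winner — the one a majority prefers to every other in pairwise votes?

Apollo

With single-peaked preferences on a line, the Condorcet winner is the candidate closest to the median voter.
The median voter (position 10) is closest to Apollo at 7.
Check: Apollo vs Harbor — voters closer to Apollo: 5 of 9.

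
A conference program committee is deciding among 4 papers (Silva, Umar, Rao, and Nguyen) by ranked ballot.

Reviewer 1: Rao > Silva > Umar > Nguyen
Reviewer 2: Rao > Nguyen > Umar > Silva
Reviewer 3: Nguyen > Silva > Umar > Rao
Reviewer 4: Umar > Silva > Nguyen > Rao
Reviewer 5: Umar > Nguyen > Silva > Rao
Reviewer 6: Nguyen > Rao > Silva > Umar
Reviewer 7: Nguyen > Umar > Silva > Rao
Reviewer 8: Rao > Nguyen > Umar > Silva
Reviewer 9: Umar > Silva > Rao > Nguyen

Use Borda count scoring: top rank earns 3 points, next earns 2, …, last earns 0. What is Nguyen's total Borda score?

Borda scores:
  Silva: 2 + 0 + 2 + 2 + 1 + 1 + 1 + 0 + 2 = 11
  Umar: 1 + 1 + 1 + 3 + 3 + 0 + 2 + 1 + 3 = 15
  Rao: 3 + 3 + 0 + 0 + 0 + 2 + 0 + 3 + 1 = 12
  Nguyen: 0 + 2 + 3 + 1 + 2 + 3 + 3 + 2 + 0 = 16

16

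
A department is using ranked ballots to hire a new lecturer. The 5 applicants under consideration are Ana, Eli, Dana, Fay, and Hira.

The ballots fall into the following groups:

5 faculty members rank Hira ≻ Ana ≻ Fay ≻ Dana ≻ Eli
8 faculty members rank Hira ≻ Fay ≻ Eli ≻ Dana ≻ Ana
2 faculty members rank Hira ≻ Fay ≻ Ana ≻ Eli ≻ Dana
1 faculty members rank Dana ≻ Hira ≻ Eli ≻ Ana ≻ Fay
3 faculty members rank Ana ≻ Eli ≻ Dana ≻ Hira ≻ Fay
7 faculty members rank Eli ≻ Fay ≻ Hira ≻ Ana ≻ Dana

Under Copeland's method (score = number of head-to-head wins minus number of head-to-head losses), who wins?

Hira

Pairwise results:
  Ana vs Eli: Eli wins 16–10.
  Ana vs Dana: Ana wins 17–9.
  Ana vs Fay: Fay wins 17–9.
  Ana vs Hira: Hira wins 23–3.
  Eli vs Dana: Eli wins 20–6.
  Eli vs Fay: Fay wins 15–11.
  Eli vs Hira: Hira wins 16–10.
  Dana vs Fay: Fay wins 22–4.
  Dana vs Hira: Hira wins 22–4.
  Fay vs Hira: Hira wins 19–7.
Copeland scores (wins − losses):
  Ana: 1 − 3 = -2
  Eli: 2 − 2 = 0
  Dana: 0 − 4 = -4
  Fay: 3 − 1 = 2
  Hira: 4 − 0 = 4
Hira has the best Copeland score.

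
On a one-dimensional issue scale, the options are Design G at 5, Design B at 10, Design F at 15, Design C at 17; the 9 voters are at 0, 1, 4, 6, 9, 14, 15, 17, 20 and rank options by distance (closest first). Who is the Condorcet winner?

With single-peaked preferences on a line, the Condorcet winner is the candidate closest to the median voter.
The median voter (position 9) is closest to Design B at 10.
Check: Design B vs Design F — voters closer to Design B: 5 of 9.

Design B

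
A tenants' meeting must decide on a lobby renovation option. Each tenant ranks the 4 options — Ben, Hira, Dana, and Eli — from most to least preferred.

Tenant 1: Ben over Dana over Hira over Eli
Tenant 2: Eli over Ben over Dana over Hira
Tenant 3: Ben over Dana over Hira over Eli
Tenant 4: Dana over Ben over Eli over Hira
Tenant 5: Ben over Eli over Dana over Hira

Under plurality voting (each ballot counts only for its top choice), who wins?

Ben

First-place vote totals:
  Ben: 3
  Hira: 0
  Dana: 1
  Eli: 1
Ben has the most first-place votes.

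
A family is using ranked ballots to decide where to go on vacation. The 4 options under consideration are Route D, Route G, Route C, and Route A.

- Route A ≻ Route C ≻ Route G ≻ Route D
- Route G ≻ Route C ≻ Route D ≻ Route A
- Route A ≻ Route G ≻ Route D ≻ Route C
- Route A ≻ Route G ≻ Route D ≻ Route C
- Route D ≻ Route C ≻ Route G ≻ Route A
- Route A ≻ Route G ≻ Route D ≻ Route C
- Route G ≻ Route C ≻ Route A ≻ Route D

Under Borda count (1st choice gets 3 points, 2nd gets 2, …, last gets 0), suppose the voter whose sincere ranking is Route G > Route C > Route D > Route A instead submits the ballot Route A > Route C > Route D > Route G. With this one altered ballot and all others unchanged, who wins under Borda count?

Route A

Borda totals with the altered ballot: Route D 7, Route G 11, Route C 8, Route A 16.
The switch changes the winner from Route G to Route A.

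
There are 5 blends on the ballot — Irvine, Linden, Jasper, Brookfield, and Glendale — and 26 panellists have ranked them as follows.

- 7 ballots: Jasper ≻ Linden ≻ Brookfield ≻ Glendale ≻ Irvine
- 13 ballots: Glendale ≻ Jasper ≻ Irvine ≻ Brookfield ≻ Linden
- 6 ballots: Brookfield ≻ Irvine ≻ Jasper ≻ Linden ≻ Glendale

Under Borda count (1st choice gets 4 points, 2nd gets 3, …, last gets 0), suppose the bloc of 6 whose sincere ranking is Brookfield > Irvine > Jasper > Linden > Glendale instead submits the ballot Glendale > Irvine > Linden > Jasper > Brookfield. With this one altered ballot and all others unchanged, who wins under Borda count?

Borda totals with the altered ballot: Irvine 44, Linden 33, Jasper 73, Brookfield 27, Glendale 83.
The switch changes the winner from Jasper to Glendale.

Glendale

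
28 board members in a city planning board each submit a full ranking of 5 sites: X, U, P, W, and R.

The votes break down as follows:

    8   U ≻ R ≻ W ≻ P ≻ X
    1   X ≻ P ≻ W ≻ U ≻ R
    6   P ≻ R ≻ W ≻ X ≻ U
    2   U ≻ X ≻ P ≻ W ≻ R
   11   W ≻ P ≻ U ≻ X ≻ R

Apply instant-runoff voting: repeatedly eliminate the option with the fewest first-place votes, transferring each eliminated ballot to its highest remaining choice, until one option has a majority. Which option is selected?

W

Round 1: W 11, U 10, P 6, X 1, R 0. R has the fewest and is eliminated.
Round 2: W 11, U 10, P 6, X 1. X has the fewest and is eliminated.
Round 3: W 11, U 10, P 7. P has the fewest and is eliminated.
Round 4: W 18, U 10. W has a majority.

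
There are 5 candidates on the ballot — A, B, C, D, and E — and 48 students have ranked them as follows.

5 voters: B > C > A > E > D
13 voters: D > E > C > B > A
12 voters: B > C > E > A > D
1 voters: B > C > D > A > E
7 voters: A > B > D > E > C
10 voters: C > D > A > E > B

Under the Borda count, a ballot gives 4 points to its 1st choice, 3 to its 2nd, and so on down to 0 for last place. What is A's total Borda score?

Borda scores:
  A: 5·2 + 13·0 + 12·1 + 1 + 7·4 + 10·2 = 71
  B: 5·4 + 13·1 + 12·4 + 4 + 7·3 + 10·0 = 106
  C: 5·3 + 13·2 + 12·3 + 3 + 7·0 + 10·4 = 120
  D: 5·0 + 13·4 + 12·0 + 2 + 7·2 + 10·3 = 98
  E: 5·1 + 13·3 + 12·2 + 0 + 7·1 + 10·1 = 85

71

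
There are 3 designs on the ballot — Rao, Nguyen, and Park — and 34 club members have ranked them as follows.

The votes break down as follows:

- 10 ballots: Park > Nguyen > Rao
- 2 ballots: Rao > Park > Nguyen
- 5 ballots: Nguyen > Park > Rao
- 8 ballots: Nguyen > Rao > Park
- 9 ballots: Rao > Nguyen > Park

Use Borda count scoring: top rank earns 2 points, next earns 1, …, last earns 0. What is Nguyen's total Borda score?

45

Borda scores:
  Rao: 10·0 + 2·2 + 5·0 + 8·1 + 9·2 = 30
  Nguyen: 10·1 + 2·0 + 5·2 + 8·2 + 9·1 = 45
  Park: 10·2 + 2·1 + 5·1 + 8·0 + 9·0 = 27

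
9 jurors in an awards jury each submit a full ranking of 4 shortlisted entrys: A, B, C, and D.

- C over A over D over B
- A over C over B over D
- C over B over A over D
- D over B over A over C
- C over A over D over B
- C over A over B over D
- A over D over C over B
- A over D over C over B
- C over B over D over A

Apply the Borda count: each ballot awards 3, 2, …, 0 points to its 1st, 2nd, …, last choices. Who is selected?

C

Borda scores:
  A: 2 + 3 + 1 + 1 + 2 + 2 + 3 + 3 + 0 = 17
  B: 0 + 1 + 2 + 2 + 0 + 1 + 0 + 0 + 2 = 8
  C: 3 + 2 + 3 + 0 + 3 + 3 + 1 + 1 + 3 = 19
  D: 1 + 0 + 0 + 3 + 1 + 0 + 2 + 2 + 1 = 10
C has the highest total.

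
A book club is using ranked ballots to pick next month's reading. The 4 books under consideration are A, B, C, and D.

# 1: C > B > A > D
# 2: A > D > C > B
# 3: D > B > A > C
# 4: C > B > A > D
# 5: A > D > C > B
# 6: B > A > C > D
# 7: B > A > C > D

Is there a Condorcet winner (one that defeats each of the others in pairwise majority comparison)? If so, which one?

There is no Condorcet winner

Head-to-head results (7 voters total):
A vs B: B wins 5–2.
A vs C: A wins 5–2.
A vs D: A wins 6–1.
B vs C: C wins 4–3.
B vs D: B wins 4–3.
C vs D: C wins 4–3.
No candidate beats all others: A beats C beats B beats A, a majority cycle.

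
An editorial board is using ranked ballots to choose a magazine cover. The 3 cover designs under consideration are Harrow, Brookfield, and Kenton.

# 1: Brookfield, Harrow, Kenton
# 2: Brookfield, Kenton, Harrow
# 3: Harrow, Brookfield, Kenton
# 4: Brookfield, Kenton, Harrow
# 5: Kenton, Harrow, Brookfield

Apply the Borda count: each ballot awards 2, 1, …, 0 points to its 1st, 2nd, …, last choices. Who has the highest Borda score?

Borda scores:
  Harrow: 1 + 0 + 2 + 0 + 1 = 4
  Brookfield: 2 + 2 + 1 + 2 + 0 = 7
  Kenton: 0 + 1 + 0 + 1 + 2 = 4
Brookfield has the highest total.

Brookfield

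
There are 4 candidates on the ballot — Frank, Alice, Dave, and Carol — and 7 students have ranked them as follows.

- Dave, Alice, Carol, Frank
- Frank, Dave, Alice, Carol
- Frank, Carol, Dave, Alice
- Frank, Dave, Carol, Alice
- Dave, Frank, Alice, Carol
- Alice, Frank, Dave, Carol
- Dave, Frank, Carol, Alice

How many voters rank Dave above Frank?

3

Ballots ranking Dave above Frank: 3.
Ballots ranking Frank above Dave: 4.
So 3 of 7 voters prefer Dave to Frank.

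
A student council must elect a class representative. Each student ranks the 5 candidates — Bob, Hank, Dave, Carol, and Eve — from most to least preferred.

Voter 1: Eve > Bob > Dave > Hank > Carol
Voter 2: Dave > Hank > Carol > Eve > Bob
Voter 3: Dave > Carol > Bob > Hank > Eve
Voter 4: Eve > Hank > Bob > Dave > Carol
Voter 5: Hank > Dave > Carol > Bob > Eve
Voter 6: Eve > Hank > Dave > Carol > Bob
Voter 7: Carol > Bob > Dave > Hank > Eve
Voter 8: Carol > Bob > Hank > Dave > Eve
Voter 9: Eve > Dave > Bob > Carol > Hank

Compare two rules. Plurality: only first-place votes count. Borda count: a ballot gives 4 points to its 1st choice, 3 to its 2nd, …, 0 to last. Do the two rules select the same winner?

Plurality first-place counts: Bob 0, Hank 1, Dave 2, Carol 2, Eve 4 → Eve.
Borda totals: Bob 16, Hank 18, Dave 22, Carol 17, Eve 17 → Dave.
The two rules disagree: plurality picks Eve, Borda picks Dave.

No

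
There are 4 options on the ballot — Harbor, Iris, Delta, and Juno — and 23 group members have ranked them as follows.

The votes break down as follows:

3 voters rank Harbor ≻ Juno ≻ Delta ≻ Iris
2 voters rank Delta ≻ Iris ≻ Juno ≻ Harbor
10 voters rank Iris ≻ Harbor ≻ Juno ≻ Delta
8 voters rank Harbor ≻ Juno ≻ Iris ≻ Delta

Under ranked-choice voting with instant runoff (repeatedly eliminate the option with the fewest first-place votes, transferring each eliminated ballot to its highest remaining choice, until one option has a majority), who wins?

Round 1: Harbor 11, Iris 10, Delta 2, Juno 0. Juno has the fewest and is eliminated.
Round 2: Harbor 11, Iris 10, Delta 2. Delta has the fewest and is eliminated.
Round 3: Iris 12, Harbor 11. Iris has a majority.

Iris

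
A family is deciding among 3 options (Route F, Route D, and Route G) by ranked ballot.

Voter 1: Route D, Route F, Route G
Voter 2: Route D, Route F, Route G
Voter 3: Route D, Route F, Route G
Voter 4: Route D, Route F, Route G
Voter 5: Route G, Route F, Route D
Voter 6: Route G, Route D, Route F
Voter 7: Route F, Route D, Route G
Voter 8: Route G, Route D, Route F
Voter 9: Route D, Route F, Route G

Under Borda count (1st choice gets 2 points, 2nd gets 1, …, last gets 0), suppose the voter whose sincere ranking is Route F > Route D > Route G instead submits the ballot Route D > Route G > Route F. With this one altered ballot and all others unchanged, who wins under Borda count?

Borda totals with the altered ballot: Route F 6, Route D 14, Route G 7.
The winner is unchanged: still Route D.

Route D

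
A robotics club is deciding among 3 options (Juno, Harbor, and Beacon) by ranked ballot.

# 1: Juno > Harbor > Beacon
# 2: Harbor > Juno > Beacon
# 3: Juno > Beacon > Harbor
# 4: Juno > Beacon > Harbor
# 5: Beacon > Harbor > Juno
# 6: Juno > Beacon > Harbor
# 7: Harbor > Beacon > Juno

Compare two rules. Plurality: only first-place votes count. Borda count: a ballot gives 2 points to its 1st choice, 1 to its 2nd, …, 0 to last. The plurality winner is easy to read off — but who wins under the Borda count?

Plurality first-place counts: Juno 4, Harbor 2, Beacon 1 → Juno.
Borda totals: Juno 9, Harbor 6, Beacon 6 → Juno.

Juno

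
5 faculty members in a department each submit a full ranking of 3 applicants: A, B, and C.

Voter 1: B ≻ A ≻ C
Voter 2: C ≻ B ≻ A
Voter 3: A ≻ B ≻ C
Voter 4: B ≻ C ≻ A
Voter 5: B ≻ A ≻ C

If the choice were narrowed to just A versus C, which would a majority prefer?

A

Ballots ranking A above C: 3.
Ballots ranking C above A: 2.
A wins the head-to-head, 3–2.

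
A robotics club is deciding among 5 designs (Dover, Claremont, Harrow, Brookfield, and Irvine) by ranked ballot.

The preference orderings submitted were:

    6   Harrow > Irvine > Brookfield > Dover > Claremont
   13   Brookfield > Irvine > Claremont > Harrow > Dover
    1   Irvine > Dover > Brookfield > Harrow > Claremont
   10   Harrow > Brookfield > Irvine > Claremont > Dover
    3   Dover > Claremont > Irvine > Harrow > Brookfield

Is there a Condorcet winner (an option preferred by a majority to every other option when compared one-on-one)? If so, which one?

None — there is no Condorcet winner

Head-to-head results (33 voters total):
Dover vs Claremont: Claremont wins 23–10.
Dover vs Harrow: Harrow wins 29–4.
Dover vs Brookfield: Brookfield wins 29–4.
Dover vs Irvine: Irvine wins 30–3.
Claremont vs Harrow: Harrow wins 17–16.
Claremont vs Brookfield: Brookfield wins 30–3.
Claremont vs Irvine: Irvine wins 30–3.
Harrow vs Brookfield: Harrow wins 19–14.
Harrow vs Irvine: Irvine wins 17–16.
Brookfield vs Irvine: Brookfield wins 23–10.
No candidate beats all others: Harrow beats Brookfield beats Irvine beats Harrow, a majority cycle.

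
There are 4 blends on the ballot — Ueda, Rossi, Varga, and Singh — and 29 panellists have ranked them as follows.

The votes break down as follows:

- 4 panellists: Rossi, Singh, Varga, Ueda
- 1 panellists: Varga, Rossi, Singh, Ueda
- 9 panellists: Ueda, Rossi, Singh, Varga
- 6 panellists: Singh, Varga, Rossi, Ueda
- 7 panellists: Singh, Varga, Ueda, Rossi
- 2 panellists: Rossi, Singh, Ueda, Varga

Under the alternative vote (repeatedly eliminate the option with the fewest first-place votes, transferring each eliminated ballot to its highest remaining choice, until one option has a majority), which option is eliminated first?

Round 1: Singh 13, Ueda 9, Rossi 6, Varga 1. Varga has the fewest and is eliminated.
Round 2: Singh 13, Ueda 9, Rossi 7. Rossi has the fewest and is eliminated.
Round 3: Singh 20, Ueda 9. Singh has a majority.

Varga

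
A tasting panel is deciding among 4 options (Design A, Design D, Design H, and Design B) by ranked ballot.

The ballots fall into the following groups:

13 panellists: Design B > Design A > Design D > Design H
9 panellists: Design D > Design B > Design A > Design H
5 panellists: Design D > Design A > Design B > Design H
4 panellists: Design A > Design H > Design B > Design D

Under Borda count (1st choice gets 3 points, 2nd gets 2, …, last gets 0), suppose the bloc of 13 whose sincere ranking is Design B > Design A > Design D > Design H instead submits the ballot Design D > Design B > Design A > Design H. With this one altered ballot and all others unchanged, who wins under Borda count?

Borda totals with the altered ballot: Design A 44, Design D 81, Design H 8, Design B 53.
The switch changes the winner from Design B to Design D.

Design D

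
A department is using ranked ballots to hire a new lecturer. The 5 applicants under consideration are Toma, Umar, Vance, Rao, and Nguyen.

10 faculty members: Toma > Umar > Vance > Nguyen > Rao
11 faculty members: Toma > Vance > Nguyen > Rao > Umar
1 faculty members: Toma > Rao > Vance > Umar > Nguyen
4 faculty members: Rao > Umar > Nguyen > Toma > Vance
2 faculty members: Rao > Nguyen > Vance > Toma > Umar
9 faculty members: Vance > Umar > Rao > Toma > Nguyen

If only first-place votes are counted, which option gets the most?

First-place vote totals:
  Toma: 22
  Umar: 0
  Vance: 9
  Rao: 6
  Nguyen: 0
Toma has the most first-place votes.

Toma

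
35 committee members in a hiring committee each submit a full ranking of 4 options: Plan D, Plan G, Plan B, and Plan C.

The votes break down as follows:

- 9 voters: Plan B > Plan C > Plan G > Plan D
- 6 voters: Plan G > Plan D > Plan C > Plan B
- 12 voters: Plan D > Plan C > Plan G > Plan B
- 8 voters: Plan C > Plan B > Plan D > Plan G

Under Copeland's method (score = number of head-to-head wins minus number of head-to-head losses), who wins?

Pairwise results:
  Plan D vs Plan G: Plan D wins 20–15.
  Plan D vs Plan B: Plan D wins 18–17.
  Plan D vs Plan C: Plan D wins 18–17.
  Plan G vs Plan B: Plan G wins 18–17.
  Plan G vs Plan C: Plan C wins 29–6.
  Plan B vs Plan C: Plan C wins 26–9.
Copeland scores (wins − losses):
  Plan D: 3 − 0 = 3
  Plan G: 1 − 2 = -1
  Plan B: 0 − 3 = -3
  Plan C: 2 − 1 = 1
Plan D has the best Copeland score.

Plan D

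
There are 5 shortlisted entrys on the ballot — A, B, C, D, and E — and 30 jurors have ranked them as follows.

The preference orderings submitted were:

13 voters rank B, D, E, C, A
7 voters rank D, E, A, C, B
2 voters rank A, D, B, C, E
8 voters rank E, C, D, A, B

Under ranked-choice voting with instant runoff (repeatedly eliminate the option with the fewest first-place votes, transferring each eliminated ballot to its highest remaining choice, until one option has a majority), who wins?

Round 1: B 13, E 8, D 7, A 2, C 0. C has the fewest and is eliminated.
Round 2: B 13, E 8, D 7, A 2. A has the fewest and is eliminated.
Round 3: B 13, D 9, E 8. E has the fewest and is eliminated.
Round 4: D 17, B 13. D has a majority.

D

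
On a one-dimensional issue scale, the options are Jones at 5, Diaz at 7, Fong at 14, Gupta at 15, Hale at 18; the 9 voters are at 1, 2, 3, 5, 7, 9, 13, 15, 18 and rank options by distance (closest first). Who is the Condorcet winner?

Diaz

With single-peaked preferences on a line, the Condorcet winner is the candidate closest to the median voter.
The median voter (position 7) is closest to Diaz at 7.
Check: Diaz vs Gupta — voters closer to Diaz: 6 of 9.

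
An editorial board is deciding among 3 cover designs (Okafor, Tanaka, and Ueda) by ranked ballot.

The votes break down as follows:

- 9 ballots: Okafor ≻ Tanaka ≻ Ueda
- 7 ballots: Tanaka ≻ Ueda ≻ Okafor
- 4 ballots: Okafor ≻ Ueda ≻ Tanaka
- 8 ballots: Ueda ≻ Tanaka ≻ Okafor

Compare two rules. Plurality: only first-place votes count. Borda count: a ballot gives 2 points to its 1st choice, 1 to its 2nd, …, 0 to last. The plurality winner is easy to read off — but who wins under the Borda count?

Tanaka

Plurality first-place counts: Okafor 13, Tanaka 7, Ueda 8 → Okafor.
Borda totals: Okafor 26, Tanaka 31, Ueda 27 → Tanaka.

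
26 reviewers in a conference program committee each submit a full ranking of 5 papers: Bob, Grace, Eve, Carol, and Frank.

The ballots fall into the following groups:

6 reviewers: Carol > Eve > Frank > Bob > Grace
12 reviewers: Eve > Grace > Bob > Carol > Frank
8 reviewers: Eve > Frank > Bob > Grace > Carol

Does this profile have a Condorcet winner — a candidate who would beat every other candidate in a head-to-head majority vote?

Head-to-head results (26 voters total):
Bob vs Grace: Bob wins 14–12.
Bob vs Eve: Eve wins 26–0.
Bob vs Carol: Bob wins 20–6.
Bob vs Frank: Frank wins 14–12.
Grace vs Eve: Eve wins 26–0.
Grace vs Carol: Grace wins 20–6.
Grace vs Frank: Frank wins 14–12.
Eve vs Carol: Eve wins 20–6.
Eve vs Frank: Eve wins 26–0.
Carol vs Frank: Carol wins 18–8.
Eve beats each rival — Bob (26–0), Grace (26–0), Carol (20–6), Frank (26–0) — so Eve is the Condorcet winner.

Yes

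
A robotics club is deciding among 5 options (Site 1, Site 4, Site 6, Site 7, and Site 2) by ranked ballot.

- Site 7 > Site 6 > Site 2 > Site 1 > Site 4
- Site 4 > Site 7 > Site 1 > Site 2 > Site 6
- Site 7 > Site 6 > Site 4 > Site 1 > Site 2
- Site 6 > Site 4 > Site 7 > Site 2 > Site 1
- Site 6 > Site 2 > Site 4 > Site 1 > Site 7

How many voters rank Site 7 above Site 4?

2

Ballots ranking Site 7 above Site 4: 2.
Ballots ranking Site 4 above Site 7: 3.
So 2 of 5 voters prefer Site 7 to Site 4.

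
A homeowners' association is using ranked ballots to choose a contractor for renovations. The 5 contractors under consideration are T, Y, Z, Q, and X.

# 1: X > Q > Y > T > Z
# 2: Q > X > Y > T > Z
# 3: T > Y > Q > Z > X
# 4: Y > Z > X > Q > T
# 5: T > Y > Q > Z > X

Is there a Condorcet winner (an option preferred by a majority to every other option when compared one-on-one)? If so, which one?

Head-to-head results (5 voters total):
T vs Y: Y wins 3–2.
T vs Z: T wins 4–1.
T vs Q: Q wins 3–2.
T vs X: X wins 3–2.
Y vs Z: Y wins 5–0.
Y vs Q: Y wins 3–2.
Y vs X: Y wins 3–2.
Z vs Q: Q wins 4–1.
Z vs X: Z wins 3–2.
Q vs X: Q wins 3–2.
Y beats each rival — T (3–2), Z (5–0), Q (3–2), X (3–2) — so Y is the Condorcet winner.

Y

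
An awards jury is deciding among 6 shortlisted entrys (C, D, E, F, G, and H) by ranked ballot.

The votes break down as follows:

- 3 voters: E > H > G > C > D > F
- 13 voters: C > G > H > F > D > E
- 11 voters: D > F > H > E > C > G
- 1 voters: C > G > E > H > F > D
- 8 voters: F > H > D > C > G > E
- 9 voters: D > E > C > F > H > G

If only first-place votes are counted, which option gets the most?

First-place vote totals:
  C: 14
  D: 20
  E: 3
  F: 8
  G: 0
  H: 0
D has the most first-place votes.

D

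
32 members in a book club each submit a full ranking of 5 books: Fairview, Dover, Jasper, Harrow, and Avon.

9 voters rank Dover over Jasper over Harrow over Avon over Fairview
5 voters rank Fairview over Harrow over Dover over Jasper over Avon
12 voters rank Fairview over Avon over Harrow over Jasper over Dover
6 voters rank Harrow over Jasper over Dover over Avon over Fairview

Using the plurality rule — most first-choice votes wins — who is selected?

First-place vote totals:
  Fairview: 17
  Dover: 9
  Jasper: 0
  Harrow: 6
  Avon: 0
Fairview has the most first-place votes.

Fairview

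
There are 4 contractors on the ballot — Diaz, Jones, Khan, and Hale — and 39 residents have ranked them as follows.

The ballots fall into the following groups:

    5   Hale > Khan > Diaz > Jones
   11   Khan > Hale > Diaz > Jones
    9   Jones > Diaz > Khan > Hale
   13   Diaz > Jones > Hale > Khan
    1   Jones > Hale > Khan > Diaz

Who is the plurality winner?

First-place vote totals:
  Diaz: 13
  Jones: 10
  Khan: 11
  Hale: 5
Diaz has the most first-place votes.

Diaz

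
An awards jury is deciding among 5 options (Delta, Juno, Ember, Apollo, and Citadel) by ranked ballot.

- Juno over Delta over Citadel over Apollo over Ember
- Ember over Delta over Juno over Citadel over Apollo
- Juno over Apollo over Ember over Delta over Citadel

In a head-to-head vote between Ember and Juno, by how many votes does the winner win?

1

Ballots ranking Ember above Juno: 1.
Ballots ranking Juno above Ember: 2.
Juno wins 2–1, a margin of 1.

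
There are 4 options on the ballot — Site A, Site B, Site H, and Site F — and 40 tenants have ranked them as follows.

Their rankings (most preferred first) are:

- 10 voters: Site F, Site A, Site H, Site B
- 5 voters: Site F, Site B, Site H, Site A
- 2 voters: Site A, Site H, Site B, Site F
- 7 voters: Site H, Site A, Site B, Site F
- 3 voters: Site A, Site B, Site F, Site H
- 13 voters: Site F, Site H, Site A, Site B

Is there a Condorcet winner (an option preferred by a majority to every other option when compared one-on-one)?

Yes

Head-to-head results (40 voters total):
Site A vs Site B: Site A wins 35–5.
Site A vs Site H: Site H wins 25–15.
Site A vs Site F: Site F wins 28–12.
Site B vs Site H: Site H wins 32–8.
Site B vs Site F: Site F wins 28–12.
Site H vs Site F: Site F wins 31–9.
Site F beats each rival — Site A (28–12), Site B (28–12), Site H (31–9) — so Site F is the Condorcet winner.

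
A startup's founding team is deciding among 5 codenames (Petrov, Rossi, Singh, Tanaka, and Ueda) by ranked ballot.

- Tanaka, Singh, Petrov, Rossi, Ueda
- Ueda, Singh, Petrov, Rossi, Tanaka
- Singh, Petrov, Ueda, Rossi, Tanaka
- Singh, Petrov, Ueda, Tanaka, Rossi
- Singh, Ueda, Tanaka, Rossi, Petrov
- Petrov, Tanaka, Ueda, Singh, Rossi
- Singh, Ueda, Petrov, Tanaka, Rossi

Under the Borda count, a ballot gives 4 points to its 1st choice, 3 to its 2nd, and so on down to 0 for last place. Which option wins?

Borda scores:
  Petrov: 2 + 2 + 3 + 3 + 0 + 4 + 2 = 16
  Rossi: 1 + 1 + 1 + 0 + 1 + 0 + 0 = 4
  Singh: 3 + 3 + 4 + 4 + 4 + 1 + 4 = 23
  Tanaka: 4 + 0 + 0 + 1 + 2 + 3 + 1 = 11
  Ueda: 0 + 4 + 2 + 2 + 3 + 2 + 3 = 16
Singh has the highest total.

Singh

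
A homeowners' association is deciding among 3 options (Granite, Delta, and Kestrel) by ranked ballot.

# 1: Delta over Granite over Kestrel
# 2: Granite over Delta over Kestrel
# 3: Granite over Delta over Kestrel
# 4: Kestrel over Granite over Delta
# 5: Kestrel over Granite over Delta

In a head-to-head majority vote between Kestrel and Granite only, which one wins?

Ballots ranking Kestrel above Granite: 2.
Ballots ranking Granite above Kestrel: 3.
Granite wins the head-to-head, 3–2.

Granite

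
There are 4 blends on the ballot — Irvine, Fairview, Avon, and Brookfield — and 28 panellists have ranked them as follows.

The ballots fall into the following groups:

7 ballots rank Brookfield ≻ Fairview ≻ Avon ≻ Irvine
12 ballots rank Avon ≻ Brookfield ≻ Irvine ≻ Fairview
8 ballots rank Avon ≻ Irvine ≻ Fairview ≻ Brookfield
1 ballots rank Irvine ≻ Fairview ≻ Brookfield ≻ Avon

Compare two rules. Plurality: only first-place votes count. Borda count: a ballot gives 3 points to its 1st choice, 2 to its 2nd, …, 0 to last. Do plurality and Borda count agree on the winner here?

Yes

Plurality first-place counts: Irvine 1, Fairview 0, Avon 20, Brookfield 7 → Avon.
Borda totals: Irvine 31, Fairview 24, Avon 67, Brookfield 46 → Avon.
The two rules agree on Avon.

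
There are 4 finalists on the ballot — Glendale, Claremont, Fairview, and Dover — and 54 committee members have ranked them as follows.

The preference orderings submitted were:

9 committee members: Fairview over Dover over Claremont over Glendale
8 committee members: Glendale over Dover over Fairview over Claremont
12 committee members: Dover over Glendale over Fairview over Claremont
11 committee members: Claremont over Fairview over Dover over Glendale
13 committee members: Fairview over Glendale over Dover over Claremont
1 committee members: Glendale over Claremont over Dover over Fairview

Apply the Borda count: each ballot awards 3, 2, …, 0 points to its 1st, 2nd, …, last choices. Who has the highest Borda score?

Borda scores:
  Glendale: 9·0 + 8·3 + 12·2 + 11·0 + 13·2 + 3 = 77
  Claremont: 9·1 + 8·0 + 12·0 + 11·3 + 13·0 + 2 = 44
  Fairview: 9·3 + 8·1 + 12·1 + 11·2 + 13·3 + 0 = 108
  Dover: 9·2 + 8·2 + 12·3 + 11·1 + 13·1 + 1 = 95
Fairview has the highest total.

Fairview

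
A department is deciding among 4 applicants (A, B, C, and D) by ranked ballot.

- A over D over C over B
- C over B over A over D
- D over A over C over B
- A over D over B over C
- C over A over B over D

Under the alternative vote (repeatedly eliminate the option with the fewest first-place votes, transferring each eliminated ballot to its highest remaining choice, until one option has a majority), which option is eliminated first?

B

Round 1: A 2, C 2, D 1, B 0. B has the fewest and is eliminated.
Round 2: A 2, C 2, D 1. D has the fewest and is eliminated.
Round 3: A 3, C 2. A has a majority.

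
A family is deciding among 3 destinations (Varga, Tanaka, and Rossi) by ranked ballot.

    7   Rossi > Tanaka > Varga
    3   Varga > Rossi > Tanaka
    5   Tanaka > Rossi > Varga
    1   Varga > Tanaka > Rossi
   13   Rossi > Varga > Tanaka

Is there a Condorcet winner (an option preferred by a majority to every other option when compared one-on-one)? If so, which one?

Rossi

Head-to-head results (29 voters total):
Varga vs Tanaka: Varga wins 17–12.
Varga vs Rossi: Rossi wins 25–4.
Tanaka vs Rossi: Rossi wins 23–6.
Rossi beats each rival — Varga (25–4), Tanaka (23–6) — so Rossi is the Condorcet winner.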